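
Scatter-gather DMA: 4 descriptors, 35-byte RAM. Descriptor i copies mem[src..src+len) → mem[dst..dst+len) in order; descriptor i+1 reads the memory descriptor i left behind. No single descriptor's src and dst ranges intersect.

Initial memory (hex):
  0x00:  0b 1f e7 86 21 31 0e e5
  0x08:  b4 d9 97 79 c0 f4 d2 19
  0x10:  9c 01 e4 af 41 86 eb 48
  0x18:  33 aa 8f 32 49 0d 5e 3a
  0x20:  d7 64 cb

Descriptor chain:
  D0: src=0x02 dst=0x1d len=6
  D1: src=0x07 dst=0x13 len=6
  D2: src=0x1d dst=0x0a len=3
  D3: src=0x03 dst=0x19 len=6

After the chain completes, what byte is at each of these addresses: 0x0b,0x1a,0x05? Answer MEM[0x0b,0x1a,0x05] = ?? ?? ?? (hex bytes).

[0] 0x02->0x1d len=6 : e7 86 21 31 0e e5
[1] 0x07->0x13 len=6 : e5 b4 d9 97 79 c0
[2] 0x1d->0x0a len=3 : e7 86 21
[3] 0x03->0x19 len=6 : 86 21 31 0e e5 b4
query mem[0x0b]=0x86, mem[0x1a]=0x21, mem[0x05]=0x31

MEM[0x0b,0x1a,0x05] = 86 21 31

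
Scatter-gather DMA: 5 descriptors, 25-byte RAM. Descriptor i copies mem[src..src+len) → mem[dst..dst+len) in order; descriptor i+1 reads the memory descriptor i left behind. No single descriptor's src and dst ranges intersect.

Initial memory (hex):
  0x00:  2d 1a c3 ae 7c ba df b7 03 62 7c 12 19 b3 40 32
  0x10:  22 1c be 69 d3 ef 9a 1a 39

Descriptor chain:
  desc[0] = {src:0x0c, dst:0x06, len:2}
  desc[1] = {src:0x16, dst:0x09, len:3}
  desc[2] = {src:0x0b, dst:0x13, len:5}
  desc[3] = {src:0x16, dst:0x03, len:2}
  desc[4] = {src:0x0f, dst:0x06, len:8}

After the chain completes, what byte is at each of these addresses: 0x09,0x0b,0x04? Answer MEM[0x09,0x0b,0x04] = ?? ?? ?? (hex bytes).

#0 dst[0x06+2] := {0x19,0xb3}
#1 dst[0x09+3] := {0x9a,0x1a,0x39}
#2 dst[0x13+5] := {0x39,0x19,0xb3,0x40,0x32}
#3 dst[0x03+2] := {0x40,0x32}
#4 dst[0x06+8] := {0x32,0x22,0x1c,0xbe,0x39,0x19,0xb3,0x40}
query mem[0x09]=0xbe, mem[0x0b]=0x19, mem[0x04]=0x32

MEM[0x09,0x0b,0x04] = be 19 32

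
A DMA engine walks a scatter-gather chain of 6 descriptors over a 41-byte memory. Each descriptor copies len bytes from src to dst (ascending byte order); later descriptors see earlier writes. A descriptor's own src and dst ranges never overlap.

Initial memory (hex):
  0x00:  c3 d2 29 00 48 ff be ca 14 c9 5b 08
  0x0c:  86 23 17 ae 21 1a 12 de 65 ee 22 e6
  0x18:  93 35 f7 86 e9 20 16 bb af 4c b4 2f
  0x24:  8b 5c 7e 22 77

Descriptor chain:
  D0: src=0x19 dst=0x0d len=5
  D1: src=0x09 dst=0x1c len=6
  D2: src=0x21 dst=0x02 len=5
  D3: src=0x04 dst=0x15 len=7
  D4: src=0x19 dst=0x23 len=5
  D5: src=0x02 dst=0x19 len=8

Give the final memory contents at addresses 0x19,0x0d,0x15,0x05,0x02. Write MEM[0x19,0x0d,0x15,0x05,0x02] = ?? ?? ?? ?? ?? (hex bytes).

MEM[0x19,0x0d,0x15,0x05,0x02] = f7 35 2f 8b f7

#0 dst[0x0d+5] := {0x35,0xf7,0x86,0xe9,0x20}
#1 dst[0x1c+6] := {0xc9,0x5b,0x08,0x86,0x35,0xf7}
#2 dst[0x02+5] := {0xf7,0xb4,0x2f,0x8b,0x5c}
#3 dst[0x15+7] := {0x2f,0x8b,0x5c,0xca,0x14,0xc9,0x5b}
#4 dst[0x23+5] := {0x14,0xc9,0x5b,0xc9,0x5b}
#5 dst[0x19+8] := {0xf7,0xb4,0x2f,0x8b,0x5c,0xca,0x14,0xc9}
query mem[0x19]=0xf7, mem[0x0d]=0x35, mem[0x15]=0x2f, mem[0x05]=0x8b, mem[0x02]=0xf7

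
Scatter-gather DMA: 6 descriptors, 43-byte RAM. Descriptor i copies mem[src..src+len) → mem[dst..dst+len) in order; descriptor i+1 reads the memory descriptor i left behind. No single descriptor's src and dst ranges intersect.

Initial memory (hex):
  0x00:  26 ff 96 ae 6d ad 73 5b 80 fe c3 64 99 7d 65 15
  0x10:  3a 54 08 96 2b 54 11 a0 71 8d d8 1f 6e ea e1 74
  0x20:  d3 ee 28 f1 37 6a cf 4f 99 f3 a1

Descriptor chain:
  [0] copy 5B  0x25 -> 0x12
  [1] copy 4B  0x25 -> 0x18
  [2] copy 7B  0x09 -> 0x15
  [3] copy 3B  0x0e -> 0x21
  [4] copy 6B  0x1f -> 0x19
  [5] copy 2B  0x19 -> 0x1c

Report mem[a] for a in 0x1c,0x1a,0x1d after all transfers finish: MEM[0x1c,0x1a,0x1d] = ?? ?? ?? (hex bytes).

#0 dst[0x12+5] := {0x6a,0xcf,0x4f,0x99,0xf3}
#1 dst[0x18+4] := {0x6a,0xcf,0x4f,0x99}
#2 dst[0x15+7] := {0xfe,0xc3,0x64,0x99,0x7d,0x65,0x15}
#3 dst[0x21+3] := {0x65,0x15,0x3a}
#4 dst[0x19+6] := {0x74,0xd3,0x65,0x15,0x3a,0x37}
#5 dst[0x1c+2] := {0x74,0xd3}
query mem[0x1c]=0x74, mem[0x1a]=0xd3, mem[0x1d]=0xd3

MEM[0x1c,0x1a,0x1d] = 74 d3 d3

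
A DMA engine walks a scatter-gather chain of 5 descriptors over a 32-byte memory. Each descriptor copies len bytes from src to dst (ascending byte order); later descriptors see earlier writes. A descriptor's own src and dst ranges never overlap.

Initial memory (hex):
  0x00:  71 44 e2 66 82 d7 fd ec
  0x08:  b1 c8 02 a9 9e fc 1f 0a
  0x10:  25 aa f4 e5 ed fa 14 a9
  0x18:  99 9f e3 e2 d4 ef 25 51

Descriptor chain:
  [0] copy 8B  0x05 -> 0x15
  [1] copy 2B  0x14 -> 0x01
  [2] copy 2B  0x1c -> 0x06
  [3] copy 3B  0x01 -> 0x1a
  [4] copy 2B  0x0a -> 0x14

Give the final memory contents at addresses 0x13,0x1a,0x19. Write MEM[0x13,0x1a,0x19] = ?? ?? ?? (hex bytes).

MEM[0x13,0x1a,0x19] = e5 ed c8

  after D0: wrote 8B at 0x15 = d7fdecb1c802a99e
  after D1: wrote 2B at 0x01 = edd7
  after D2: wrote 2B at 0x06 = 9eef
  after D3: wrote 3B at 0x1a = edd766
  after D4: wrote 2B at 0x14 = 02a9
query mem[0x13]=0xe5, mem[0x1a]=0xed, mem[0x19]=0xc8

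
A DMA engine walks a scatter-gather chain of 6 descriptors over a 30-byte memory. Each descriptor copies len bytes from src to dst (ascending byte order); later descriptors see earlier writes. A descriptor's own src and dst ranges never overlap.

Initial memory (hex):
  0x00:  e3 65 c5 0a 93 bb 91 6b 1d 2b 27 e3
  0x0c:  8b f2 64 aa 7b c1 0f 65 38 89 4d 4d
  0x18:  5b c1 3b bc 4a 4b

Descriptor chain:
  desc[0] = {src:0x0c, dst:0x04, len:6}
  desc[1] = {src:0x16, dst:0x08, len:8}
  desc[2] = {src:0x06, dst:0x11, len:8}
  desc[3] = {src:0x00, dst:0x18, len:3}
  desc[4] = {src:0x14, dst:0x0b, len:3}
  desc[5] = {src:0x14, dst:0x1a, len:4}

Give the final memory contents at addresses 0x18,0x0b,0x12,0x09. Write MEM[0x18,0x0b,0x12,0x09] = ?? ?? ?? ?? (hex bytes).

MEM[0x18,0x0b,0x12,0x09] = e3 4d aa 4d

[0] 0x0c->0x04 len=6 : 8b f2 64 aa 7b c1
[1] 0x16->0x08 len=8 : 4d 4d 5b c1 3b bc 4a 4b
[2] 0x06->0x11 len=8 : 64 aa 4d 4d 5b c1 3b bc
[3] 0x00->0x18 len=3 : e3 65 c5
[4] 0x14->0x0b len=3 : 4d 5b c1
[5] 0x14->0x1a len=4 : 4d 5b c1 3b
query mem[0x18]=0xe3, mem[0x0b]=0x4d, mem[0x12]=0xaa, mem[0x09]=0x4d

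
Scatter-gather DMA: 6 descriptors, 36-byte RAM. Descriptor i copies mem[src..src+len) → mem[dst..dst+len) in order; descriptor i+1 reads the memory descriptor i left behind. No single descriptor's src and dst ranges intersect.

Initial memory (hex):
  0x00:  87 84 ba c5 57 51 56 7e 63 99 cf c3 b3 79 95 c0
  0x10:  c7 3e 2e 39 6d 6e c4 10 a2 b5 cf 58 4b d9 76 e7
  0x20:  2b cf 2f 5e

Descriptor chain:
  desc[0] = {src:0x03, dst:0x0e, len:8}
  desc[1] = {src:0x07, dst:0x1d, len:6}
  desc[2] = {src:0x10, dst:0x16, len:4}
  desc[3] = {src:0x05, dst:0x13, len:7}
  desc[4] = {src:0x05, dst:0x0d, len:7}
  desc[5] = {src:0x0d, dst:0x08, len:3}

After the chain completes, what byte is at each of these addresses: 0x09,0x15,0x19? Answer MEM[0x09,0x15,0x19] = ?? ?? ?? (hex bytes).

D0: mem[0x0e..0x15] <- [c5 57 51 56 7e 63 99 cf]
D1: mem[0x1d..0x22] <- [7e 63 99 cf c3 b3]
D2: mem[0x16..0x19] <- [51 56 7e 63]
D3: mem[0x13..0x19] <- [51 56 7e 63 99 cf c3]
D4: mem[0x0d..0x13] <- [51 56 7e 63 99 cf c3]
D5: mem[0x08..0x0a] <- [51 56 7e]
query mem[0x09]=0x56, mem[0x15]=0x7e, mem[0x19]=0xc3

MEM[0x09,0x15,0x19] = 56 7e c3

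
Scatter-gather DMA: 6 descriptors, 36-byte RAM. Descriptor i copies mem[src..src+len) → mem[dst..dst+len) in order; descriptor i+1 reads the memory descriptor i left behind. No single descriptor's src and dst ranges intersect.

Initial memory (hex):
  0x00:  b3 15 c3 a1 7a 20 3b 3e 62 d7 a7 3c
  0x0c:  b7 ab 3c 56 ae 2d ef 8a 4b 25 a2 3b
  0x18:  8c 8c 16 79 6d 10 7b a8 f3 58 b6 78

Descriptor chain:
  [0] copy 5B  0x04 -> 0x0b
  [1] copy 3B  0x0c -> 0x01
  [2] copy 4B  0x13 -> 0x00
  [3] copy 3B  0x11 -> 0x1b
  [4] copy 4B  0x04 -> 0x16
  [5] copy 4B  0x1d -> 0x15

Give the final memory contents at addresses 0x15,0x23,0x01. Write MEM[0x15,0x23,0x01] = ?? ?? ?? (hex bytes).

MEM[0x15,0x23,0x01] = 8a 78 4b

D0: mem[0x0b..0x0f] <- [7a 20 3b 3e 62]
D1: mem[0x01..0x03] <- [20 3b 3e]
D2: mem[0x00..0x03] <- [8a 4b 25 a2]
D3: mem[0x1b..0x1d] <- [2d ef 8a]
D4: mem[0x16..0x19] <- [7a 20 3b 3e]
D5: mem[0x15..0x18] <- [8a 7b a8 f3]
query mem[0x15]=0x8a, mem[0x23]=0x78, mem[0x01]=0x4b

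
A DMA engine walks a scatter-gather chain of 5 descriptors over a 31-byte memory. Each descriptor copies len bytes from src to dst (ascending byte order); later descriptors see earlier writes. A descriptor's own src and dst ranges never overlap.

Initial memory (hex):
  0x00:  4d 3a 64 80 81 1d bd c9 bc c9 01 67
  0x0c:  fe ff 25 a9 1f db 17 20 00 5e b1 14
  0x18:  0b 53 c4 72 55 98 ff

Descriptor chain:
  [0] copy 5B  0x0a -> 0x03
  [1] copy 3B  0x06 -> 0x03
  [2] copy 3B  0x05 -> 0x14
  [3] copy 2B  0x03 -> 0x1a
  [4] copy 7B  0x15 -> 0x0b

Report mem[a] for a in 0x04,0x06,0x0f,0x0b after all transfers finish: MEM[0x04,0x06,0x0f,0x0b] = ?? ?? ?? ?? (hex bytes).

MEM[0x04,0x06,0x0f,0x0b] = 25 ff 53 ff

D0: mem[0x03..0x07] <- [01 67 fe ff 25]
D1: mem[0x03..0x05] <- [ff 25 bc]
D2: mem[0x14..0x16] <- [bc ff 25]
D3: mem[0x1a..0x1b] <- [ff 25]
D4: mem[0x0b..0x11] <- [ff 25 14 0b 53 ff 25]
query mem[0x04]=0x25, mem[0x06]=0xff, mem[0x0f]=0x53, mem[0x0b]=0xff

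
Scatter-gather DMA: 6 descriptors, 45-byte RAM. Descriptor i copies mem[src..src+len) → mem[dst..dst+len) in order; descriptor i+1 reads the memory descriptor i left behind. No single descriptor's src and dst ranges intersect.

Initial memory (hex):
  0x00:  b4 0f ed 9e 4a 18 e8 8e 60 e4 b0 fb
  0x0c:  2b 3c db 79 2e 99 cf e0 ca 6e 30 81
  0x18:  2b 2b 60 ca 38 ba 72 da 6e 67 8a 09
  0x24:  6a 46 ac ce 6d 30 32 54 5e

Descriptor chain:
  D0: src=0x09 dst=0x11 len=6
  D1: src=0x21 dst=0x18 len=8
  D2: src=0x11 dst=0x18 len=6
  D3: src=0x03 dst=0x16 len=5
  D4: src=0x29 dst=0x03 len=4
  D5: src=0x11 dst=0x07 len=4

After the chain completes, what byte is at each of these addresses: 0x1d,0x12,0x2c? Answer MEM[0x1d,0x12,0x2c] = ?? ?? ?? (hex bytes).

#0 dst[0x11+6] := {0xe4,0xb0,0xfb,0x2b,0x3c,0xdb}
#1 dst[0x18+8] := {0x67,0x8a,0x09,0x6a,0x46,0xac,0xce,0x6d}
#2 dst[0x18+6] := {0xe4,0xb0,0xfb,0x2b,0x3c,0xdb}
#3 dst[0x16+5] := {0x9e,0x4a,0x18,0xe8,0x8e}
#4 dst[0x03+4] := {0x30,0x32,0x54,0x5e}
#5 dst[0x07+4] := {0xe4,0xb0,0xfb,0x2b}
query mem[0x1d]=0xdb, mem[0x12]=0xb0, mem[0x2c]=0x5e

MEM[0x1d,0x12,0x2c] = db b0 5e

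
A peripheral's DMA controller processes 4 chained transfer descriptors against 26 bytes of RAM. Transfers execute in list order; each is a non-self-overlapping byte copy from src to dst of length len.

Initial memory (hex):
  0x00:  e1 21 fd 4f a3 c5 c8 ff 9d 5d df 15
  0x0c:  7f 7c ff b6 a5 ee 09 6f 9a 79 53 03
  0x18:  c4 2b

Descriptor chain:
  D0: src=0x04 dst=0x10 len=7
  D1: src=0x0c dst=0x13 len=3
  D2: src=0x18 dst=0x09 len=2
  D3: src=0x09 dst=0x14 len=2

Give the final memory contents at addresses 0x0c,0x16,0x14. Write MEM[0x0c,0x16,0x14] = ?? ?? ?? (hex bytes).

D0: mem[0x10..0x16] <- [a3 c5 c8 ff 9d 5d df]
D1: mem[0x13..0x15] <- [7f 7c ff]
D2: mem[0x09..0x0a] <- [c4 2b]
D3: mem[0x14..0x15] <- [c4 2b]
query mem[0x0c]=0x7f, mem[0x16]=0xdf, mem[0x14]=0xc4

MEM[0x0c,0x16,0x14] = 7f df c4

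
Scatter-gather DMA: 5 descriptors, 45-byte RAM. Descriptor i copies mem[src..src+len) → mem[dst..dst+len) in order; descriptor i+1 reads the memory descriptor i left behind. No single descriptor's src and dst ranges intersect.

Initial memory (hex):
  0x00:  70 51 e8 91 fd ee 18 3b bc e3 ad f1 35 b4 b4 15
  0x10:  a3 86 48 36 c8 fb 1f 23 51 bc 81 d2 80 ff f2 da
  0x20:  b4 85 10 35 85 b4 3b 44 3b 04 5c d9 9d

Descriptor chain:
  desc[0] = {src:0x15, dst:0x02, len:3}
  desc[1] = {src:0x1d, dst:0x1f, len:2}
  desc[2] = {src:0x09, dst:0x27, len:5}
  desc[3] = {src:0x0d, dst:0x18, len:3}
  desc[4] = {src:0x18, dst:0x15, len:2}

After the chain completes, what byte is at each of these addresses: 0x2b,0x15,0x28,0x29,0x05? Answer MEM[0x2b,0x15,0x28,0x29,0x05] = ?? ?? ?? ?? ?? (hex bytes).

MEM[0x2b,0x15,0x28,0x29,0x05] = b4 b4 ad f1 ee

#0 dst[0x02+3] := {0xfb,0x1f,0x23}
#1 dst[0x1f+2] := {0xff,0xf2}
#2 dst[0x27+5] := {0xe3,0xad,0xf1,0x35,0xb4}
#3 dst[0x18+3] := {0xb4,0xb4,0x15}
#4 dst[0x15+2] := {0xb4,0xb4}
query mem[0x2b]=0xb4, mem[0x15]=0xb4, mem[0x28]=0xad, mem[0x29]=0xf1, mem[0x05]=0xee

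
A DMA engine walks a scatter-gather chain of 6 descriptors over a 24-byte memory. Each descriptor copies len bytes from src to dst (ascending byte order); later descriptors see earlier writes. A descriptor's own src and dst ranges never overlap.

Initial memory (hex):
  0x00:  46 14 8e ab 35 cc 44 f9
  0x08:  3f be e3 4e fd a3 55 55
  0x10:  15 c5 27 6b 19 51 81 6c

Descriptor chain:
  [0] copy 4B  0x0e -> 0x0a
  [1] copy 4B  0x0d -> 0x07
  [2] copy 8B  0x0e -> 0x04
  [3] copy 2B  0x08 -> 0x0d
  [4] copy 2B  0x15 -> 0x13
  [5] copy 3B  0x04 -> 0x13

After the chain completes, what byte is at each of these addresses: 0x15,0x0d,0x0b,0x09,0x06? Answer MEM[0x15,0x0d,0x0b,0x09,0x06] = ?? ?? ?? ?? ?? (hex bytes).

#0 dst[0x0a+4] := {0x55,0x55,0x15,0xc5}
#1 dst[0x07+4] := {0xc5,0x55,0x55,0x15}
#2 dst[0x04+8] := {0x55,0x55,0x15,0xc5,0x27,0x6b,0x19,0x51}
#3 dst[0x0d+2] := {0x27,0x6b}
#4 dst[0x13+2] := {0x51,0x81}
#5 dst[0x13+3] := {0x55,0x55,0x15}
query mem[0x15]=0x15, mem[0x0d]=0x27, mem[0x0b]=0x51, mem[0x09]=0x6b, mem[0x06]=0x15

MEM[0x15,0x0d,0x0b,0x09,0x06] = 15 27 51 6b 15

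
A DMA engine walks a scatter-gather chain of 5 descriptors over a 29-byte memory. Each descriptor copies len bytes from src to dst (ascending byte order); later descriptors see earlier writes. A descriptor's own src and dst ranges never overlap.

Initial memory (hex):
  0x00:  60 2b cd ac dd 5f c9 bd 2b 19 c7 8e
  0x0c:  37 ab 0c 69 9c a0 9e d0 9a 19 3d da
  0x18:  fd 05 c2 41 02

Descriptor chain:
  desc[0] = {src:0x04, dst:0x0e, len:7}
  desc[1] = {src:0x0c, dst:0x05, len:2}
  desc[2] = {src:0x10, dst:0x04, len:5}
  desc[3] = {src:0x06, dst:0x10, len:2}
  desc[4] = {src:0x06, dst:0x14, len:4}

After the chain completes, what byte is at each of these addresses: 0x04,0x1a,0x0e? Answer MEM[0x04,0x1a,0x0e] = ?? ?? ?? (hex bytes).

MEM[0x04,0x1a,0x0e] = c9 c2 dd

#0 dst[0x0e+7] := {0xdd,0x5f,0xc9,0xbd,0x2b,0x19,0xc7}
#1 dst[0x05+2] := {0x37,0xab}
#2 dst[0x04+5] := {0xc9,0xbd,0x2b,0x19,0xc7}
#3 dst[0x10+2] := {0x2b,0x19}
#4 dst[0x14+4] := {0x2b,0x19,0xc7,0x19}
query mem[0x04]=0xc9, mem[0x1a]=0xc2, mem[0x0e]=0xdd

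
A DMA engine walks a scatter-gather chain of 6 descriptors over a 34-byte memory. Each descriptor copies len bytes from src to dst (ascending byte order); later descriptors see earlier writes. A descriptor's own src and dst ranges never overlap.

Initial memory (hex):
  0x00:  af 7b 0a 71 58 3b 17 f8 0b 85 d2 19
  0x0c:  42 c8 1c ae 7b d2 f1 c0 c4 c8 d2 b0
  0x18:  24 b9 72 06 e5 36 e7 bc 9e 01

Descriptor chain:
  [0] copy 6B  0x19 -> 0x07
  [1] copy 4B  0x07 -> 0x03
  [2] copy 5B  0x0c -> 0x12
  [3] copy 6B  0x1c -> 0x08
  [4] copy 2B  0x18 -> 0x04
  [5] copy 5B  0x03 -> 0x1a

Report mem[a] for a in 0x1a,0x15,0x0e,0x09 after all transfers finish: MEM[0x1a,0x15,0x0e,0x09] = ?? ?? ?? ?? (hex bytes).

[0] 0x19->0x07 len=6 : b9 72 06 e5 36 e7
[1] 0x07->0x03 len=4 : b9 72 06 e5
[2] 0x0c->0x12 len=5 : e7 c8 1c ae 7b
[3] 0x1c->0x08 len=6 : e5 36 e7 bc 9e 01
[4] 0x18->0x04 len=2 : 24 b9
[5] 0x03->0x1a len=5 : b9 24 b9 e5 b9
query mem[0x1a]=0xb9, mem[0x15]=0xae, mem[0x0e]=0x1c, mem[0x09]=0x36

MEM[0x1a,0x15,0x0e,0x09] = b9 ae 1c 36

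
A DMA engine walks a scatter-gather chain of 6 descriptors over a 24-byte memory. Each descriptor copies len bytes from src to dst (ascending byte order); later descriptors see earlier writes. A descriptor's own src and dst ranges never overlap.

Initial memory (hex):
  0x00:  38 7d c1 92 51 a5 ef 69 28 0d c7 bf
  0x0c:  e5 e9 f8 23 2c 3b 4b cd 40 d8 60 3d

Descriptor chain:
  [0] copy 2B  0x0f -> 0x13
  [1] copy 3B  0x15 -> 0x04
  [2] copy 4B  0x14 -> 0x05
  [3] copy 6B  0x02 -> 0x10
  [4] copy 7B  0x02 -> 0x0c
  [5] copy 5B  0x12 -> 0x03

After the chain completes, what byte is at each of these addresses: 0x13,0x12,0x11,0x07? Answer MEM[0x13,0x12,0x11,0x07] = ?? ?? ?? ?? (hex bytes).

MEM[0x13,0x12,0x11,0x07] = 2c 3d 60 60

  after D0: wrote 2B at 0x13 = 232c
  after D1: wrote 3B at 0x04 = d8603d
  after D2: wrote 4B at 0x05 = 2cd8603d
  after D3: wrote 6B at 0x10 = c192d82cd860
  after D4: wrote 7B at 0x0c = c192d82cd8603d
  after D5: wrote 5B at 0x03 = 3d2cd86060
query mem[0x13]=0x2c, mem[0x12]=0x3d, mem[0x11]=0x60, mem[0x07]=0x60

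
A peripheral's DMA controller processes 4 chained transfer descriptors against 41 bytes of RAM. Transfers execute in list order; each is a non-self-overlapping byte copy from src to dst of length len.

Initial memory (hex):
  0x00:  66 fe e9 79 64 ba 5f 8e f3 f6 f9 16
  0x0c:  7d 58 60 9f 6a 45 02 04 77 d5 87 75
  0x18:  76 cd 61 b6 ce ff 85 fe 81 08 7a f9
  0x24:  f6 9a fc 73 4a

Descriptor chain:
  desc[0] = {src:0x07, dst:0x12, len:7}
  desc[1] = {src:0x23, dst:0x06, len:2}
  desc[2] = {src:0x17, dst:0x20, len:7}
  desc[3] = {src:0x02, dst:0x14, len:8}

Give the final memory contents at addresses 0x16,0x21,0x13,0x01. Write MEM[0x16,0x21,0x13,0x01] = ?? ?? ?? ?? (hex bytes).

MEM[0x16,0x21,0x13,0x01] = 64 58 f3 fe

[0] 0x07->0x12 len=7 : 8e f3 f6 f9 16 7d 58
[1] 0x23->0x06 len=2 : f9 f6
[2] 0x17->0x20 len=7 : 7d 58 cd 61 b6 ce ff
[3] 0x02->0x14 len=8 : e9 79 64 ba f9 f6 f3 f6
query mem[0x16]=0x64, mem[0x21]=0x58, mem[0x13]=0xf3, mem[0x01]=0xfe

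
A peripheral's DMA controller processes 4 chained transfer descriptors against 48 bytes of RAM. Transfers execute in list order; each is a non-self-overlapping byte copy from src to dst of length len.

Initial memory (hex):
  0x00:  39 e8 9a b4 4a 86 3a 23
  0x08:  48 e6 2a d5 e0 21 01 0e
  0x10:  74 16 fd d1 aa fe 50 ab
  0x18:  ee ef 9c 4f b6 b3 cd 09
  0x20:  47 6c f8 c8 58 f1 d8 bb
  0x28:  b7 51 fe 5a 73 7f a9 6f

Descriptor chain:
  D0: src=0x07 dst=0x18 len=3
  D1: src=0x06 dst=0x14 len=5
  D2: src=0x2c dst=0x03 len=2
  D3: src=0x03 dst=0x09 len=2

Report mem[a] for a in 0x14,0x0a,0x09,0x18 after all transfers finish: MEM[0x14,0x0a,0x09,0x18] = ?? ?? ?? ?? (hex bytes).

MEM[0x14,0x0a,0x09,0x18] = 3a 7f 73 2a

D0: mem[0x18..0x1a] <- [23 48 e6]
D1: mem[0x14..0x18] <- [3a 23 48 e6 2a]
D2: mem[0x03..0x04] <- [73 7f]
D3: mem[0x09..0x0a] <- [73 7f]
query mem[0x14]=0x3a, mem[0x0a]=0x7f, mem[0x09]=0x73, mem[0x18]=0x2a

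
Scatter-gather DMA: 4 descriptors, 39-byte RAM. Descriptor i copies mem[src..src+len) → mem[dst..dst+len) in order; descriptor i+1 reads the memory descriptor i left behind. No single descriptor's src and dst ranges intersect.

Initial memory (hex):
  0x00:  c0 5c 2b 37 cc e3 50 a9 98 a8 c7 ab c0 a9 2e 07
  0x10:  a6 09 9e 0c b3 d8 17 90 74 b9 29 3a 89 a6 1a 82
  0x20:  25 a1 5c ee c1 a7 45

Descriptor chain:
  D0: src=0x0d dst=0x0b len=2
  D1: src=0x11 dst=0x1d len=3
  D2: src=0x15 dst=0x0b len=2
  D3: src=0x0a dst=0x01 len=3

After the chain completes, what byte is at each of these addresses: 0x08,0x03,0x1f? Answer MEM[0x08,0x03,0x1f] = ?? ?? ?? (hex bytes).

D0: mem[0x0b..0x0c] <- [a9 2e]
D1: mem[0x1d..0x1f] <- [09 9e 0c]
D2: mem[0x0b..0x0c] <- [d8 17]
D3: mem[0x01..0x03] <- [c7 d8 17]
query mem[0x08]=0x98, mem[0x03]=0x17, mem[0x1f]=0x0c

MEM[0x08,0x03,0x1f] = 98 17 0c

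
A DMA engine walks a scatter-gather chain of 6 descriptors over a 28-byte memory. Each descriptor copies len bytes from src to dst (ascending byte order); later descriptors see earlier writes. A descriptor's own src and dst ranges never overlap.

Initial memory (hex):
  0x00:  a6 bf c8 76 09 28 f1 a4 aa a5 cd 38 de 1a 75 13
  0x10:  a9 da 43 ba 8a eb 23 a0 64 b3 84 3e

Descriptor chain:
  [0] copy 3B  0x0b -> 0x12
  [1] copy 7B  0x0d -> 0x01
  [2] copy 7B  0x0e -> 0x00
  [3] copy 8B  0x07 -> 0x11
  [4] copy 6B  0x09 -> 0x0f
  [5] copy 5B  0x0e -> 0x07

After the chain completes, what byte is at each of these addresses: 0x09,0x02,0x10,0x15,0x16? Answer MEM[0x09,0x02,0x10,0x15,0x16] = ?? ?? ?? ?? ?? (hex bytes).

MEM[0x09,0x02,0x10,0x15,0x16] = cd a9 cd 38 de

  after D0: wrote 3B at 0x12 = 38de1a
  after D1: wrote 7B at 0x01 = 1a7513a9da38de
  after D2: wrote 7B at 0x00 = 7513a9da38de1a
  after D3: wrote 8B at 0x11 = deaaa5cd38de1a75
  after D4: wrote 6B at 0x0f = a5cd38de1a75
  after D5: wrote 5B at 0x07 = 75a5cd38de
query mem[0x09]=0xcd, mem[0x02]=0xa9, mem[0x10]=0xcd, mem[0x15]=0x38, mem[0x16]=0xde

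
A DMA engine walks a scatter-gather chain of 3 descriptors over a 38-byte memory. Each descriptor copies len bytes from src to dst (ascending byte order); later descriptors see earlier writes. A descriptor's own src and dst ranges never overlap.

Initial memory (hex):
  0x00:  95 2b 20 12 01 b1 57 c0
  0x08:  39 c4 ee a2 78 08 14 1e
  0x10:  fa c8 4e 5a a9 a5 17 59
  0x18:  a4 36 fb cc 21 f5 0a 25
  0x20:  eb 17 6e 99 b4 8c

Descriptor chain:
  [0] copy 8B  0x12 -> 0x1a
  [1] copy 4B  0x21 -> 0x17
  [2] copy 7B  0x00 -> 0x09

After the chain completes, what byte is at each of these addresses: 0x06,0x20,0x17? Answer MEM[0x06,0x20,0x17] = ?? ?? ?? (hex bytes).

MEM[0x06,0x20,0x17] = 57 a4 36

#0 dst[0x1a+8] := {0x4e,0x5a,0xa9,0xa5,0x17,0x59,0xa4,0x36}
#1 dst[0x17+4] := {0x36,0x6e,0x99,0xb4}
#2 dst[0x09+7] := {0x95,0x2b,0x20,0x12,0x01,0xb1,0x57}
query mem[0x06]=0x57, mem[0x20]=0xa4, mem[0x17]=0x36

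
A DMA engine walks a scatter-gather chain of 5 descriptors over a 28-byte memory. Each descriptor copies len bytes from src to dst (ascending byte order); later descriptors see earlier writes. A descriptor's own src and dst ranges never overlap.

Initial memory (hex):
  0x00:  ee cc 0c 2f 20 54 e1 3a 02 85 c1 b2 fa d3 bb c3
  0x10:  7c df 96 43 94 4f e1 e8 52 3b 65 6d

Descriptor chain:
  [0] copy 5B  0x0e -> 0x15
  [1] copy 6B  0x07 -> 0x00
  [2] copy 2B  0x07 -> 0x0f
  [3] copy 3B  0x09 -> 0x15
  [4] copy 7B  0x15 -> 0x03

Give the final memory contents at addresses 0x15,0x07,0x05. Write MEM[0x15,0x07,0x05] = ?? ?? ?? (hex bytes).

  after D0: wrote 5B at 0x15 = bbc37cdf96
  after D1: wrote 6B at 0x00 = 3a0285c1b2fa
  after D2: wrote 2B at 0x0f = 3a02
  after D3: wrote 3B at 0x15 = 85c1b2
  after D4: wrote 7B at 0x03 = 85c1b2df96656d
query mem[0x15]=0x85, mem[0x07]=0x96, mem[0x05]=0xb2

MEM[0x15,0x07,0x05] = 85 96 b2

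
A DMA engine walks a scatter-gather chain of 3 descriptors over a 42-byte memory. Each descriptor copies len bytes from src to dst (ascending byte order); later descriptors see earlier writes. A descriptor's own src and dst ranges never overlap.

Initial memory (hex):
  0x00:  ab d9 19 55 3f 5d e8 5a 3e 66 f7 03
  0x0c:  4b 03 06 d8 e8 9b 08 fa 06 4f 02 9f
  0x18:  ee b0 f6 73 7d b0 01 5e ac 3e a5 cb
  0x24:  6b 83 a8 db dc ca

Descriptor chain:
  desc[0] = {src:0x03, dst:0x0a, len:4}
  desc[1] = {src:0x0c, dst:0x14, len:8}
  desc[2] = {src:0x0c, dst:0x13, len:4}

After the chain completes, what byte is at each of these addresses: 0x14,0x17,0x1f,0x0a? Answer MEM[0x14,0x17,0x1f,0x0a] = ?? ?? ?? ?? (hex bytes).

#0 dst[0x0a+4] := {0x55,0x3f,0x5d,0xe8}
#1 dst[0x14+8] := {0x5d,0xe8,0x06,0xd8,0xe8,0x9b,0x08,0xfa}
#2 dst[0x13+4] := {0x5d,0xe8,0x06,0xd8}
query mem[0x14]=0xe8, mem[0x17]=0xd8, mem[0x1f]=0x5e, mem[0x0a]=0x55

MEM[0x14,0x17,0x1f,0x0a] = e8 d8 5e 55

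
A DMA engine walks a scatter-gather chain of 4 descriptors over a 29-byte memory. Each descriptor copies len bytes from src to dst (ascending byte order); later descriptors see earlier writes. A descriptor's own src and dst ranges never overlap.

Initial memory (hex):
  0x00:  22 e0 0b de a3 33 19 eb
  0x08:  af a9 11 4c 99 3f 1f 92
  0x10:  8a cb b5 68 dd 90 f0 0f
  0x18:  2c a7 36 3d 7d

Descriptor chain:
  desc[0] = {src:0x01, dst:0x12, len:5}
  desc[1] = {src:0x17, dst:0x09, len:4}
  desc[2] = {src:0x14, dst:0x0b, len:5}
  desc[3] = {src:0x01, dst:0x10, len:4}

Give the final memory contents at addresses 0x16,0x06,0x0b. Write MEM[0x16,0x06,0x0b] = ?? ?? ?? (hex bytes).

MEM[0x16,0x06,0x0b] = 33 19 de

[0] 0x01->0x12 len=5 : e0 0b de a3 33
[1] 0x17->0x09 len=4 : 0f 2c a7 36
[2] 0x14->0x0b len=5 : de a3 33 0f 2c
[3] 0x01->0x10 len=4 : e0 0b de a3
query mem[0x16]=0x33, mem[0x06]=0x19, mem[0x0b]=0xde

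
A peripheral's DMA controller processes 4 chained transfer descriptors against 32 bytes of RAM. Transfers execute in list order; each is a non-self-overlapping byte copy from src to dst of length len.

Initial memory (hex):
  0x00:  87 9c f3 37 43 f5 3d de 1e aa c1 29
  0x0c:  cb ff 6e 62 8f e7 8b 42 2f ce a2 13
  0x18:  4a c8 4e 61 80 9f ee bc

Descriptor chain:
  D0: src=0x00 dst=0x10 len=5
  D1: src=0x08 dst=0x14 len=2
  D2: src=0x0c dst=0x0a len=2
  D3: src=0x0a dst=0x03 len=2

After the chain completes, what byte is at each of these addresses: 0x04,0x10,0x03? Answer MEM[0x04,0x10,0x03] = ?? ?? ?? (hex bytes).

MEM[0x04,0x10,0x03] = ff 87 cb

[0] 0x00->0x10 len=5 : 87 9c f3 37 43
[1] 0x08->0x14 len=2 : 1e aa
[2] 0x0c->0x0a len=2 : cb ff
[3] 0x0a->0x03 len=2 : cb ff
query mem[0x04]=0xff, mem[0x10]=0x87, mem[0x03]=0xcb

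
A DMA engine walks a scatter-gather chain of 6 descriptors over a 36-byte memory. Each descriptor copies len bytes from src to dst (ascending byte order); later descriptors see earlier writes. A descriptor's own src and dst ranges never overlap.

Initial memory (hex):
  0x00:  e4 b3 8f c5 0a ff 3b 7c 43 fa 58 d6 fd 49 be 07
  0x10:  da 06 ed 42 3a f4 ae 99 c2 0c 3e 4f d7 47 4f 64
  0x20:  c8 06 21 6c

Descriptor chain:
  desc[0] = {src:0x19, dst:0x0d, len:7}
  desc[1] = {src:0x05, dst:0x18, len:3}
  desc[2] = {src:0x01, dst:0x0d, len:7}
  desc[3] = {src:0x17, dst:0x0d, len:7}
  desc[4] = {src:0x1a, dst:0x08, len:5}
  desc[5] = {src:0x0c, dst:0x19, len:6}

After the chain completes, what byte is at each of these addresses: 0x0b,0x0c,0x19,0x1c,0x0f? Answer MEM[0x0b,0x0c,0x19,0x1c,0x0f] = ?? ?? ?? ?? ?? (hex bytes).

MEM[0x0b,0x0c,0x19,0x1c,0x0f] = 47 4f 4f 3b 3b

[0] 0x19->0x0d len=7 : 0c 3e 4f d7 47 4f 64
[1] 0x05->0x18 len=3 : ff 3b 7c
[2] 0x01->0x0d len=7 : b3 8f c5 0a ff 3b 7c
[3] 0x17->0x0d len=7 : 99 ff 3b 7c 4f d7 47
[4] 0x1a->0x08 len=5 : 7c 4f d7 47 4f
[5] 0x0c->0x19 len=6 : 4f 99 ff 3b 7c 4f
query mem[0x0b]=0x47, mem[0x0c]=0x4f, mem[0x19]=0x4f, mem[0x1c]=0x3b, mem[0x0f]=0x3b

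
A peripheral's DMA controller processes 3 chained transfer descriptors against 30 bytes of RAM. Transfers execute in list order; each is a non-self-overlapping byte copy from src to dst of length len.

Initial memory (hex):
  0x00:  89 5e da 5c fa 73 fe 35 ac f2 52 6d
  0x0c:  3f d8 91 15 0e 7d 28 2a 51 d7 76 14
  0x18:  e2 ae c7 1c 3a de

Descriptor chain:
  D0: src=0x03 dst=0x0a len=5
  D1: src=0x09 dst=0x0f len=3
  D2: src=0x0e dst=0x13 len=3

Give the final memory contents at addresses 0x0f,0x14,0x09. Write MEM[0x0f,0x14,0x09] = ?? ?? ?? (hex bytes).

D0: mem[0x0a..0x0e] <- [5c fa 73 fe 35]
D1: mem[0x0f..0x11] <- [f2 5c fa]
D2: mem[0x13..0x15] <- [35 f2 5c]
query mem[0x0f]=0xf2, mem[0x14]=0xf2, mem[0x09]=0xf2

MEM[0x0f,0x14,0x09] = f2 f2 f2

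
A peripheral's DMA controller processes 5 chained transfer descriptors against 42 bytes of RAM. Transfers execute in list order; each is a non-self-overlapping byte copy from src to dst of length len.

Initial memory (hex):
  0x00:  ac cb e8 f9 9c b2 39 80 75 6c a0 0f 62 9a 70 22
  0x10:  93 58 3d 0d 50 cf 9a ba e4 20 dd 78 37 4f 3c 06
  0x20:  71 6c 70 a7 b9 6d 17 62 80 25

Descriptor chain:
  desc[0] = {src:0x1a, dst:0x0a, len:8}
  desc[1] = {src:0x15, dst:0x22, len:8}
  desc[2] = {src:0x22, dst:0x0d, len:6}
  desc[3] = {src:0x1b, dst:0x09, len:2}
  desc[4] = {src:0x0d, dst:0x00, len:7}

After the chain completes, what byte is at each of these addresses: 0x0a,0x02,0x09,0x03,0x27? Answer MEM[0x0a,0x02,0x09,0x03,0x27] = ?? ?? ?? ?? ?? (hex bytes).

MEM[0x0a,0x02,0x09,0x03,0x27] = 37 ba 78 e4 dd

D0: mem[0x0a..0x11] <- [dd 78 37 4f 3c 06 71 6c]
D1: mem[0x22..0x29] <- [cf 9a ba e4 20 dd 78 37]
D2: mem[0x0d..0x12] <- [cf 9a ba e4 20 dd]
D3: mem[0x09..0x0a] <- [78 37]
D4: mem[0x00..0x06] <- [cf 9a ba e4 20 dd 0d]
query mem[0x0a]=0x37, mem[0x02]=0xba, mem[0x09]=0x78, mem[0x03]=0xe4, mem[0x27]=0xdd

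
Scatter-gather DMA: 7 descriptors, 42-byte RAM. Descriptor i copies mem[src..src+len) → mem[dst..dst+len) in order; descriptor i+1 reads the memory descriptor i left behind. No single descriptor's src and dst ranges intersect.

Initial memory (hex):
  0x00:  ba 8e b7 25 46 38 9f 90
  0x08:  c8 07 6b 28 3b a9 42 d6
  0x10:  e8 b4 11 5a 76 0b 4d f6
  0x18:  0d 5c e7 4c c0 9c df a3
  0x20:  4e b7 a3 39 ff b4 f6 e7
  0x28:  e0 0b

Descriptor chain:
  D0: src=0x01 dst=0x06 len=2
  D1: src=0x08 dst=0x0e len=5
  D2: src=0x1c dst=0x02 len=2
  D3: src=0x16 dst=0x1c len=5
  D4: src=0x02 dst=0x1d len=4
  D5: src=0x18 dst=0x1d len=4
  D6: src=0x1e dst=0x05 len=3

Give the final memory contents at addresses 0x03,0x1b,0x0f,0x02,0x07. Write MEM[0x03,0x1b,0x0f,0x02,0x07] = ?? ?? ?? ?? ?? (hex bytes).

#0 dst[0x06+2] := {0x8e,0xb7}
#1 dst[0x0e+5] := {0xc8,0x07,0x6b,0x28,0x3b}
#2 dst[0x02+2] := {0xc0,0x9c}
#3 dst[0x1c+5] := {0x4d,0xf6,0x0d,0x5c,0xe7}
#4 dst[0x1d+4] := {0xc0,0x9c,0x46,0x38}
#5 dst[0x1d+4] := {0x0d,0x5c,0xe7,0x4c}
#6 dst[0x05+3] := {0x5c,0xe7,0x4c}
query mem[0x03]=0x9c, mem[0x1b]=0x4c, mem[0x0f]=0x07, mem[0x02]=0xc0, mem[0x07]=0x4c

MEM[0x03,0x1b,0x0f,0x02,0x07] = 9c 4c 07 c0 4c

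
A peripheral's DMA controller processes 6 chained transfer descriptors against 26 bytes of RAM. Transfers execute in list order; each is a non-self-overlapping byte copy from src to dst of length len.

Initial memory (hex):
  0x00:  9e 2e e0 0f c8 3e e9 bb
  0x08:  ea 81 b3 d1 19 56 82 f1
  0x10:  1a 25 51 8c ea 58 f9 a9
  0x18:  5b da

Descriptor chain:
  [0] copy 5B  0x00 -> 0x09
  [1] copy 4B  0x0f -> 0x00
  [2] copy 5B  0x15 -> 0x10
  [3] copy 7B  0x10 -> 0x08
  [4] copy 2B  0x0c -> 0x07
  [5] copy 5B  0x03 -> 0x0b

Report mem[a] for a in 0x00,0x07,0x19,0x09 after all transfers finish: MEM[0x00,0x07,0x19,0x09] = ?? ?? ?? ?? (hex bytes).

MEM[0x00,0x07,0x19,0x09] = f1 da da f9

#0 dst[0x09+5] := {0x9e,0x2e,0xe0,0x0f,0xc8}
#1 dst[0x00+4] := {0xf1,0x1a,0x25,0x51}
#2 dst[0x10+5] := {0x58,0xf9,0xa9,0x5b,0xda}
#3 dst[0x08+7] := {0x58,0xf9,0xa9,0x5b,0xda,0x58,0xf9}
#4 dst[0x07+2] := {0xda,0x58}
#5 dst[0x0b+5] := {0x51,0xc8,0x3e,0xe9,0xda}
query mem[0x00]=0xf1, mem[0x07]=0xda, mem[0x19]=0xda, mem[0x09]=0xf9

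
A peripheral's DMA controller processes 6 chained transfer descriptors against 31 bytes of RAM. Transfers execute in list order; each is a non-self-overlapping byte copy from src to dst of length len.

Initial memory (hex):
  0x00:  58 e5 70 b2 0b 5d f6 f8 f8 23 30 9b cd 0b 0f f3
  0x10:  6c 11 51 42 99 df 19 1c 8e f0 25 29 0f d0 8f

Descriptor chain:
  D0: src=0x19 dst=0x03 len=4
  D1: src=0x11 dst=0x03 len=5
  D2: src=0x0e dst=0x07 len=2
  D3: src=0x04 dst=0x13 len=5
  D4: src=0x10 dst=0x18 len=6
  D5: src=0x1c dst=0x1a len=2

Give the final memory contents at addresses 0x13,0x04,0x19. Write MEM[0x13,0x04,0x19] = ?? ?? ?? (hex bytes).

MEM[0x13,0x04,0x19] = 51 51 11

  after D0: wrote 4B at 0x03 = f025290f
  after D1: wrote 5B at 0x03 = 11514299df
  after D2: wrote 2B at 0x07 = 0ff3
  after D3: wrote 5B at 0x13 = 5142990ff3
  after D4: wrote 6B at 0x18 = 6c1151514299
  after D5: wrote 2B at 0x1a = 4299
query mem[0x13]=0x51, mem[0x04]=0x51, mem[0x19]=0x11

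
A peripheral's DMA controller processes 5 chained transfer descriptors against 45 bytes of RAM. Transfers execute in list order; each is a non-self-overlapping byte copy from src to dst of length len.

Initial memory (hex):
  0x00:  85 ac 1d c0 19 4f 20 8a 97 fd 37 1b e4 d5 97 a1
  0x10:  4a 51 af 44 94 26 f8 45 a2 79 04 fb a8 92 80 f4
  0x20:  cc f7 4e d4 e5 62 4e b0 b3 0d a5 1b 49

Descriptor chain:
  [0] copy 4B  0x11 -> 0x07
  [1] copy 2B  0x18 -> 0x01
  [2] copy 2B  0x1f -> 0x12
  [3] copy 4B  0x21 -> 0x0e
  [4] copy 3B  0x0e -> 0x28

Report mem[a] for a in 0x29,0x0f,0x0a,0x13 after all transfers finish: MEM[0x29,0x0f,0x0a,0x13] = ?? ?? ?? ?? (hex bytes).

MEM[0x29,0x0f,0x0a,0x13] = 4e 4e 94 cc

  after D0: wrote 4B at 0x07 = 51af4494
  after D1: wrote 2B at 0x01 = a279
  after D2: wrote 2B at 0x12 = f4cc
  after D3: wrote 4B at 0x0e = f74ed4e5
  after D4: wrote 3B at 0x28 = f74ed4
query mem[0x29]=0x4e, mem[0x0f]=0x4e, mem[0x0a]=0x94, mem[0x13]=0xcc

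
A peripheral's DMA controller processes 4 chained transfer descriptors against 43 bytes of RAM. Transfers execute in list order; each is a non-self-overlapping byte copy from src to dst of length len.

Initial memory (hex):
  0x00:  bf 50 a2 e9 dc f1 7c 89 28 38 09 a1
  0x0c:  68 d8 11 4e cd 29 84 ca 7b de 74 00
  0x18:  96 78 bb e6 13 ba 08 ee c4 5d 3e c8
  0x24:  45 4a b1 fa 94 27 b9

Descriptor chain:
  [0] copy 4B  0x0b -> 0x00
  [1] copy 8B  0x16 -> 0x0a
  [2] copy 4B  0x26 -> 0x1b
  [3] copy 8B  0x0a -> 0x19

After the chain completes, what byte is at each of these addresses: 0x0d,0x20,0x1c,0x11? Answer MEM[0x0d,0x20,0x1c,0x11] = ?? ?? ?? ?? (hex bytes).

[0] 0x0b->0x00 len=4 : a1 68 d8 11
[1] 0x16->0x0a len=8 : 74 00 96 78 bb e6 13 ba
[2] 0x26->0x1b len=4 : b1 fa 94 27
[3] 0x0a->0x19 len=8 : 74 00 96 78 bb e6 13 ba
query mem[0x0d]=0x78, mem[0x20]=0xba, mem[0x1c]=0x78, mem[0x11]=0xba

MEM[0x0d,0x20,0x1c,0x11] = 78 ba 78 ba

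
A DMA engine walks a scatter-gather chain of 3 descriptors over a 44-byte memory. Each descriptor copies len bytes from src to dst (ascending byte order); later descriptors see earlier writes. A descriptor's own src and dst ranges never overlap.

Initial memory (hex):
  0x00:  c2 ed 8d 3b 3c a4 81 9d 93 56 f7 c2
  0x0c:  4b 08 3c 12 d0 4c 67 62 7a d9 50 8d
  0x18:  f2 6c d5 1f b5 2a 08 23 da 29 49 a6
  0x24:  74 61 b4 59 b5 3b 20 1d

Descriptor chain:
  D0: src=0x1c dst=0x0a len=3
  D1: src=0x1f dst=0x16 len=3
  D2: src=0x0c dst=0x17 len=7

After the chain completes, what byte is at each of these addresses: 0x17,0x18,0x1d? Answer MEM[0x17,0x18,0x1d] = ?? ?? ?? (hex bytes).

#0 dst[0x0a+3] := {0xb5,0x2a,0x08}
#1 dst[0x16+3] := {0x23,0xda,0x29}
#2 dst[0x17+7] := {0x08,0x08,0x3c,0x12,0xd0,0x4c,0x67}
query mem[0x17]=0x08, mem[0x18]=0x08, mem[0x1d]=0x67

MEM[0x17,0x18,0x1d] = 08 08 67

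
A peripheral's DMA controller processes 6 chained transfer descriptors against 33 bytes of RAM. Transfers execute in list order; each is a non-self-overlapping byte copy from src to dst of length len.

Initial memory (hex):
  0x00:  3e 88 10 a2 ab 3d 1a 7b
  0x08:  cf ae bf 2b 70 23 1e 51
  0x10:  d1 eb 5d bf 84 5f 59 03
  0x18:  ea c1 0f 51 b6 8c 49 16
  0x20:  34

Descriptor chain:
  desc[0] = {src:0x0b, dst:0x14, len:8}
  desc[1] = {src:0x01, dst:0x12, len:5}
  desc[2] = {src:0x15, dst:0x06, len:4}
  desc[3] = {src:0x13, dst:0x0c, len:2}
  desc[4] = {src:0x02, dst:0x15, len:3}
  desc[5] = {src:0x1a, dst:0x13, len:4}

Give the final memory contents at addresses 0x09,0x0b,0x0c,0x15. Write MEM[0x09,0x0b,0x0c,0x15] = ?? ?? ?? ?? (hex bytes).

#0 dst[0x14+8] := {0x2b,0x70,0x23,0x1e,0x51,0xd1,0xeb,0x5d}
#1 dst[0x12+5] := {0x88,0x10,0xa2,0xab,0x3d}
#2 dst[0x06+4] := {0xab,0x3d,0x1e,0x51}
#3 dst[0x0c+2] := {0x10,0xa2}
#4 dst[0x15+3] := {0x10,0xa2,0xab}
#5 dst[0x13+4] := {0xeb,0x5d,0xb6,0x8c}
query mem[0x09]=0x51, mem[0x0b]=0x2b, mem[0x0c]=0x10, mem[0x15]=0xb6

MEM[0x09,0x0b,0x0c,0x15] = 51 2b 10 b6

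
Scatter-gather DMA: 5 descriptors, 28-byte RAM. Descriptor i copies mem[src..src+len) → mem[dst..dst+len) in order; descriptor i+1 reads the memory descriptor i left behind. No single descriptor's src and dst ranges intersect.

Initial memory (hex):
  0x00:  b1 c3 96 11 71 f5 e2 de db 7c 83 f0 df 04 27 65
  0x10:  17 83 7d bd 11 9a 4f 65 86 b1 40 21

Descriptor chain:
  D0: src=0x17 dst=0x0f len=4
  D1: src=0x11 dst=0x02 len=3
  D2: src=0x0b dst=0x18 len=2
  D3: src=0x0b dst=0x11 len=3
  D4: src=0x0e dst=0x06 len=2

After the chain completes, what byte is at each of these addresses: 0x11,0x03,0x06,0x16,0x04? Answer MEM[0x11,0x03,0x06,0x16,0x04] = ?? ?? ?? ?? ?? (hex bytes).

D0: mem[0x0f..0x12] <- [65 86 b1 40]
D1: mem[0x02..0x04] <- [b1 40 bd]
D2: mem[0x18..0x19] <- [f0 df]
D3: mem[0x11..0x13] <- [f0 df 04]
D4: mem[0x06..0x07] <- [27 65]
query mem[0x11]=0xf0, mem[0x03]=0x40, mem[0x06]=0x27, mem[0x16]=0x4f, mem[0x04]=0xbd

MEM[0x11,0x03,0x06,0x16,0x04] = f0 40 27 4f bd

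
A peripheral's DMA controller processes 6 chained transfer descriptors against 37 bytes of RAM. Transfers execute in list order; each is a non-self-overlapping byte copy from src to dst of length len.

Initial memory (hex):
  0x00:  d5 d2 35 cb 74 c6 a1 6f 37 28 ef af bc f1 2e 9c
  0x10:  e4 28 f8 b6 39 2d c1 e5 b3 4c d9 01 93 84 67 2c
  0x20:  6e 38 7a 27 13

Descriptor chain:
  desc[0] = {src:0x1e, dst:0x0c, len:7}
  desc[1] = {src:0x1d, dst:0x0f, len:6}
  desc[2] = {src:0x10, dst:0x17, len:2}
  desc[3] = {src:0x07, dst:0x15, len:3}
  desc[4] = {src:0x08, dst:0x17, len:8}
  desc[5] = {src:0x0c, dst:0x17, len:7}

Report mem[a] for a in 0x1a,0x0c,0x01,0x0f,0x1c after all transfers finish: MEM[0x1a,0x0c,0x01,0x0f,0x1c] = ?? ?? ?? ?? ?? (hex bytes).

D0: mem[0x0c..0x12] <- [67 2c 6e 38 7a 27 13]
D1: mem[0x0f..0x14] <- [84 67 2c 6e 38 7a]
D2: mem[0x17..0x18] <- [67 2c]
D3: mem[0x15..0x17] <- [6f 37 28]
D4: mem[0x17..0x1e] <- [37 28 ef af 67 2c 6e 84]
D5: mem[0x17..0x1d] <- [67 2c 6e 84 67 2c 6e]
query mem[0x1a]=0x84, mem[0x0c]=0x67, mem[0x01]=0xd2, mem[0x0f]=0x84, mem[0x1c]=0x2c

MEM[0x1a,0x0c,0x01,0x0f,0x1c] = 84 67 d2 84 2c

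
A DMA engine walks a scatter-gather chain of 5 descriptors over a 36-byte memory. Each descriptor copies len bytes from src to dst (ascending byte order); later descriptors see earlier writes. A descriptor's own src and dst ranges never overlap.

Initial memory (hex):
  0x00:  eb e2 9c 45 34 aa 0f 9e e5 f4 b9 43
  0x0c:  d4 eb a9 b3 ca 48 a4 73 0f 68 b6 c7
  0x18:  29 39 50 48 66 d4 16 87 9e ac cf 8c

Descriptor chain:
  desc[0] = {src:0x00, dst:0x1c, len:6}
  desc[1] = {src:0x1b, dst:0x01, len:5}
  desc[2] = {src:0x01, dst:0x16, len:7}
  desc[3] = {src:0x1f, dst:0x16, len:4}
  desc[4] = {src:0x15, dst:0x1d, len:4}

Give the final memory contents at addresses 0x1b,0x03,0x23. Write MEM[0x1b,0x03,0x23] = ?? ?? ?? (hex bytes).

MEM[0x1b,0x03,0x23] = 0f e2 8c

D0: mem[0x1c..0x21] <- [eb e2 9c 45 34 aa]
D1: mem[0x01..0x05] <- [48 eb e2 9c 45]
D2: mem[0x16..0x1c] <- [48 eb e2 9c 45 0f 9e]
D3: mem[0x16..0x19] <- [45 34 aa cf]
D4: mem[0x1d..0x20] <- [68 45 34 aa]
query mem[0x1b]=0x0f, mem[0x03]=0xe2, mem[0x23]=0x8c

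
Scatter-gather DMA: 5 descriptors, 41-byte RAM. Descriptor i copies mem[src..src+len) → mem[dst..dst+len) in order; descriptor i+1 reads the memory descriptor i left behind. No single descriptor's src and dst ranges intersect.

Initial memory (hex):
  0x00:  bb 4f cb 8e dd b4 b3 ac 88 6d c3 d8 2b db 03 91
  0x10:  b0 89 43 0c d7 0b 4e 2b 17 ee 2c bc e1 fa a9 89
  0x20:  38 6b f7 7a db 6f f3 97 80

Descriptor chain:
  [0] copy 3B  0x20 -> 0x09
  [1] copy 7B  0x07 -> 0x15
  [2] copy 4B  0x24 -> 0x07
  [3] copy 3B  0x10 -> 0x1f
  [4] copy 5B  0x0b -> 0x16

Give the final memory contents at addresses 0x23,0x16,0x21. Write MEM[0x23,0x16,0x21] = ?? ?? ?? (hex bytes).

[0] 0x20->0x09 len=3 : 38 6b f7
[1] 0x07->0x15 len=7 : ac 88 38 6b f7 2b db
[2] 0x24->0x07 len=4 : db 6f f3 97
[3] 0x10->0x1f len=3 : b0 89 43
[4] 0x0b->0x16 len=5 : f7 2b db 03 91
query mem[0x23]=0x7a, mem[0x16]=0xf7, mem[0x21]=0x43

MEM[0x23,0x16,0x21] = 7a f7 43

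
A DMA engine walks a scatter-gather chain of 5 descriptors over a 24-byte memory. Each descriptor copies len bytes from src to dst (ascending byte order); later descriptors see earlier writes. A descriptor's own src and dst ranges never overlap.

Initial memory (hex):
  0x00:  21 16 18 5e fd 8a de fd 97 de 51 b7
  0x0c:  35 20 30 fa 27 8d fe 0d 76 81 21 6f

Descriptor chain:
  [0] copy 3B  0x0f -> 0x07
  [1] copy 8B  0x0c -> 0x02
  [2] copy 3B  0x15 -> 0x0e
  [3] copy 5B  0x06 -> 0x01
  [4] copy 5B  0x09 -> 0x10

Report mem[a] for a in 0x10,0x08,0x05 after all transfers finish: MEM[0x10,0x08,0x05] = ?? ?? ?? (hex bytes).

MEM[0x10,0x08,0x05] = 0d fe 51

  after D0: wrote 3B at 0x07 = fa278d
  after D1: wrote 8B at 0x02 = 352030fa278dfe0d
  after D2: wrote 3B at 0x0e = 81216f
  after D3: wrote 5B at 0x01 = 278dfe0d51
  after D4: wrote 5B at 0x10 = 0d51b73520
query mem[0x10]=0x0d, mem[0x08]=0xfe, mem[0x05]=0x51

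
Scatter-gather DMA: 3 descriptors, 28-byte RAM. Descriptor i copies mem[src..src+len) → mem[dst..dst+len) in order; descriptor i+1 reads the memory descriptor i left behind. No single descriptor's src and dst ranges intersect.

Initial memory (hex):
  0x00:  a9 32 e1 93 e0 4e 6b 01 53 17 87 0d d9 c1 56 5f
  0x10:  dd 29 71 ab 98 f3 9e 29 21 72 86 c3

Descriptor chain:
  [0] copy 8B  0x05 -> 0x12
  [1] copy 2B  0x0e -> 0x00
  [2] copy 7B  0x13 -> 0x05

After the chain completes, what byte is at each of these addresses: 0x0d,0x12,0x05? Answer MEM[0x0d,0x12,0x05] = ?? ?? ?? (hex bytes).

MEM[0x0d,0x12,0x05] = c1 4e 6b

[0] 0x05->0x12 len=8 : 4e 6b 01 53 17 87 0d d9
[1] 0x0e->0x00 len=2 : 56 5f
[2] 0x13->0x05 len=7 : 6b 01 53 17 87 0d d9
query mem[0x0d]=0xc1, mem[0x12]=0x4e, mem[0x05]=0x6b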